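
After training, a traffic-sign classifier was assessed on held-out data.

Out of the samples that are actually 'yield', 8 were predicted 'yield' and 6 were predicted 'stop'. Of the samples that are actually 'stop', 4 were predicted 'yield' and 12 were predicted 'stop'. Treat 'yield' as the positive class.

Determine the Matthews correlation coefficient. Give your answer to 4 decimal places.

0.3273

MCC = (TP·TN − FP·FN) / √((TP+FP)(TP+FN)(TN+FP)(TN+FN))
Numerator = 8·12 − 4·6 = 72
Denominator = √(12·14·16·18) = √48384 = 219.9636
MCC = 72 / 219.9636 = 0.3273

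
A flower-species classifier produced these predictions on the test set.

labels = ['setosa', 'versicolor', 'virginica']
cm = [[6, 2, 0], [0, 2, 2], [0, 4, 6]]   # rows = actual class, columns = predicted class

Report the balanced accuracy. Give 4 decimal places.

Balanced accuracy = mean of per-class recall.
  setosa: recall = 6/8 = 0.75000
  versicolor: recall = 2/4 = 0.50000
  virginica: recall = 6/10 = 0.60000
Mean = (0.75000 + 0.50000 + 0.60000) / 3 = 0.6167

0.6167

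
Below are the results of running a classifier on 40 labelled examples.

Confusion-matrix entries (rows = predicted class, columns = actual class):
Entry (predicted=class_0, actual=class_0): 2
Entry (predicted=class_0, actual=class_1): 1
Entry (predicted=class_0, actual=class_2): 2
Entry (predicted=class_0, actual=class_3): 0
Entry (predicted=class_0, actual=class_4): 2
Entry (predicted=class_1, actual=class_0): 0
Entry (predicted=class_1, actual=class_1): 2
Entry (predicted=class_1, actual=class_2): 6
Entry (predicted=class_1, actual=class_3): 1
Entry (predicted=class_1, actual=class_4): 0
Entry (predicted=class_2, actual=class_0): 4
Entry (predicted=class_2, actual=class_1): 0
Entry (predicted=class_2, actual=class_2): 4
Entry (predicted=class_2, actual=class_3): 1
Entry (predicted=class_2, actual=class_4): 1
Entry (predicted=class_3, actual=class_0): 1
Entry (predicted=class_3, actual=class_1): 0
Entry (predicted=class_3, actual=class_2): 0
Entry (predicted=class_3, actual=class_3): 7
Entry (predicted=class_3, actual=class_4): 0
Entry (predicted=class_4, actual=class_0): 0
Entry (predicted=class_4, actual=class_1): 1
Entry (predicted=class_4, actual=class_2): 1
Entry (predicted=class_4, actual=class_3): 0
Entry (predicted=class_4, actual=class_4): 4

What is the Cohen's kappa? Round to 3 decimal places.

0.339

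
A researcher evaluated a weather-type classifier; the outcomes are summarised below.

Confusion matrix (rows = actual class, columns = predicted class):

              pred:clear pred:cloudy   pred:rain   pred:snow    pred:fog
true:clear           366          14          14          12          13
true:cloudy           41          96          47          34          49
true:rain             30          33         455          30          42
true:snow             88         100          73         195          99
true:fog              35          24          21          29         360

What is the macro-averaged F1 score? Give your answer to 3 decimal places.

Per-class F1 score (2·TP/(2·TP+FP+FN)):
  clear: TP=366, FP=41+30+88+35=194, FN=14+14+12+13=53 → 732/979 = 0.7477
  cloudy: TP=96, FP=14+33+100+24=171, FN=41+47+34+49=171 → 192/534 = 0.3596
  rain: TP=455, FP=14+47+73+21=155, FN=30+33+30+42=135 → 910/1200 = 0.7583
  snow: TP=195, FP=12+34+30+29=105, FN=88+100+73+99=360 → 390/855 = 0.4561
  fog: TP=360, FP=13+49+42+99=203, FN=35+24+21+29=109 → 720/1032 = 0.6977
Macro-F1 score = mean = (0.7477 + 0.3596 + 0.7583 + 0.4561 + 0.6977) / 5 = 0.604

0.604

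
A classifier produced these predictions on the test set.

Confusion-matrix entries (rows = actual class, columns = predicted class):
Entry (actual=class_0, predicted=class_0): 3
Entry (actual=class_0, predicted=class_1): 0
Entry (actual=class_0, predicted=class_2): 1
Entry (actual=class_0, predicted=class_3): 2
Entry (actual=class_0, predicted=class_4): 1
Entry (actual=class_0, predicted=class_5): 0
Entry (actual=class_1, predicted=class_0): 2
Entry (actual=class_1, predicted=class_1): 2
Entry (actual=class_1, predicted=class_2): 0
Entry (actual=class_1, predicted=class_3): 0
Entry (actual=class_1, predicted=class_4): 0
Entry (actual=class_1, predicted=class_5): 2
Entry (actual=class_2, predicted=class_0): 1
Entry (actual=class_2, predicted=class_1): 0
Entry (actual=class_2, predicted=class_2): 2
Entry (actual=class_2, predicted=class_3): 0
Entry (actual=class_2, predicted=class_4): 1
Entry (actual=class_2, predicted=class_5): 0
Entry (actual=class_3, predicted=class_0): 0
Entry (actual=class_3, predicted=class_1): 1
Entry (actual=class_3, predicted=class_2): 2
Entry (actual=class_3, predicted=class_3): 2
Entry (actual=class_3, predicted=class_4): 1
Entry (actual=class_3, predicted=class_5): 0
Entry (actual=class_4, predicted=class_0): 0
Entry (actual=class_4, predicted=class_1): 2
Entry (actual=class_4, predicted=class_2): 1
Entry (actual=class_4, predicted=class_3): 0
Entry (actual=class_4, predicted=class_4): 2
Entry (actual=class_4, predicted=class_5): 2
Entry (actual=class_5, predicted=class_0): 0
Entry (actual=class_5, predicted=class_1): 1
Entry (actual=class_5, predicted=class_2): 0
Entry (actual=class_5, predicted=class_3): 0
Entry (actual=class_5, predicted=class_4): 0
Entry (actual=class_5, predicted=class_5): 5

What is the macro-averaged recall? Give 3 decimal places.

Per-class recall (TP/(TP+FN)):
  class_0: TP=3, FN=0+1+2+1+0=4 → 3/7 = 0.4286
  class_1: TP=2, FN=2+0+0+0+2=4 → 2/6 = 0.3333
  class_2: TP=2, FN=1+0+0+1+0=2 → 2/4 = 0.5000
  class_3: TP=2, FN=0+1+2+1+0=4 → 2/6 = 0.3333
  class_4: TP=2, FN=0+2+1+0+2=5 → 2/7 = 0.2857
  class_5: TP=5, FN=0+1+0+0+0=1 → 5/6 = 0.8333
Macro-recall = mean = (0.4286 + 0.3333 + 0.5000 + 0.3333 + 0.2857 + 0.8333) / 6 = 0.452

0.452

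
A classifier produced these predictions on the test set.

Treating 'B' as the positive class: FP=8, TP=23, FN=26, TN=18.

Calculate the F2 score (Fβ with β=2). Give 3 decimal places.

Fβ = (1+β²)·TP / ((1+β²)·TP + β²·FN + FP), with β²=4
= 5·23 / (5·23 + 4·26 + 8) = 0.507

0.507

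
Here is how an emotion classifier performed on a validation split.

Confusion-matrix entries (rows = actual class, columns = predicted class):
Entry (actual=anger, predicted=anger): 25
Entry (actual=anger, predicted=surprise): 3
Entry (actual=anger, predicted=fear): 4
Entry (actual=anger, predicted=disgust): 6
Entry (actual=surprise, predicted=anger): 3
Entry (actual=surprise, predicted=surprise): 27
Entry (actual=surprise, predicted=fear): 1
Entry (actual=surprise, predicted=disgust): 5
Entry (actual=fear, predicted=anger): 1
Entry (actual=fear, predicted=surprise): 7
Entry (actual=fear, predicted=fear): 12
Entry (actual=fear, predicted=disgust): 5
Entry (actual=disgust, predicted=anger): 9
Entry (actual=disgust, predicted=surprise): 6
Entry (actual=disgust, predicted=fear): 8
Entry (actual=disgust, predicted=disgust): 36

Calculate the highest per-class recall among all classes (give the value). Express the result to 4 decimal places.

Per-class recall (TP/(TP+FN)):
  anger: TP=25, FN=3+4+6=13 → 25/38 = 0.65789
  surprise: TP=27, FN=3+1+5=9 → 27/36 = 0.75000
  fear: TP=12, FN=1+7+5=13 → 12/25 = 0.48000
  disgust: TP=36, FN=9+6+8=23 → 36/59 = 0.61017
Highest is class 'surprise' with recall = 0.7500.

0.7500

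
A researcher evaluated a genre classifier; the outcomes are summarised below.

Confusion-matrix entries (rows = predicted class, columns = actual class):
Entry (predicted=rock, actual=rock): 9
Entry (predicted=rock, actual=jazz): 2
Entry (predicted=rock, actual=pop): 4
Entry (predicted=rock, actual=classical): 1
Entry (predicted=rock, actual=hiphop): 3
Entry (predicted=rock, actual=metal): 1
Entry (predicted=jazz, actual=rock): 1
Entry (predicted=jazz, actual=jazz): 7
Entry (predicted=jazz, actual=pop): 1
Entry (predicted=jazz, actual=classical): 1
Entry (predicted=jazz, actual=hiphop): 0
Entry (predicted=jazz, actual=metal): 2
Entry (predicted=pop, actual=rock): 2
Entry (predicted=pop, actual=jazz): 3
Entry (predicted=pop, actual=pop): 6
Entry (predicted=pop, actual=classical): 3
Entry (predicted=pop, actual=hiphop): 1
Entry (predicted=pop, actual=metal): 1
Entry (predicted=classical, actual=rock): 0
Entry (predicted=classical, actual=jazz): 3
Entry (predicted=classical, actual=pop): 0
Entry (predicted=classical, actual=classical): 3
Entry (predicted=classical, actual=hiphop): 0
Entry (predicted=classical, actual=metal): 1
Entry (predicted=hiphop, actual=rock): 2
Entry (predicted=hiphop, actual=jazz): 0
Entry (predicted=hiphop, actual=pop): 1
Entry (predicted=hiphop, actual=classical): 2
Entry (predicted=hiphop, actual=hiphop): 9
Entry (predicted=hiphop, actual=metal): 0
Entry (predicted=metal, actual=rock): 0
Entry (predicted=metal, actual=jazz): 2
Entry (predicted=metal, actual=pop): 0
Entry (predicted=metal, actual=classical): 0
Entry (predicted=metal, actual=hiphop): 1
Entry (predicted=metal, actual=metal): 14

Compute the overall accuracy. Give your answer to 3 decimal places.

Accuracy = trace / total = (9+7+6+3+9+14=48) / 86 = 48/86 = 0.558

0.558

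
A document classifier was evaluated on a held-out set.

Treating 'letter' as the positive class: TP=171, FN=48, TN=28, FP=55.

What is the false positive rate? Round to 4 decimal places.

0.6627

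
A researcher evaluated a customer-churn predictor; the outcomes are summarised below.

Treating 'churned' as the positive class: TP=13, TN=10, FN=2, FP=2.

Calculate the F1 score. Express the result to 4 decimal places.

0.8667

Precision = TP/(TP+FP) = 13/15 = 0.8667
Recall = TP/(TP+FN) = 13/15 = 0.8667
F1 = 2·TP/(2·TP+FP+FN) = 26/30 = 0.8667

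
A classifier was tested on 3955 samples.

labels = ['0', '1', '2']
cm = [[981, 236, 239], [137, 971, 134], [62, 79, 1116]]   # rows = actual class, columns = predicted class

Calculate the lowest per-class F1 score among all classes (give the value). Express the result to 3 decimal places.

0.744

Per-class F1 score (2·TP/(2·TP+FP+FN)):
  0: TP=981, FP=137+62=199, FN=236+239=475 → 1962/2636 = 0.7443
  1: TP=971, FP=236+79=315, FN=137+134=271 → 1942/2528 = 0.7682
  2: TP=1116, FP=239+134=373, FN=62+79=141 → 2232/2746 = 0.8128
Lowest is class '0' with F1 score = 0.744.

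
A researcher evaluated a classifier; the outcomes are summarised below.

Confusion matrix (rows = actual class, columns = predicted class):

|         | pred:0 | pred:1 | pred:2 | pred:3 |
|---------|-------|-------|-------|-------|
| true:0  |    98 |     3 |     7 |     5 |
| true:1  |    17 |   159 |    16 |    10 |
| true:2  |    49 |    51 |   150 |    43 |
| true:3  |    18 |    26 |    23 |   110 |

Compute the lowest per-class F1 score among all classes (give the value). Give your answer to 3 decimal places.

0.613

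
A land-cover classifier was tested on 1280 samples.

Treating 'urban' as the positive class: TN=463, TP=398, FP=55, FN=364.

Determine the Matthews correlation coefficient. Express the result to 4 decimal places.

0.4271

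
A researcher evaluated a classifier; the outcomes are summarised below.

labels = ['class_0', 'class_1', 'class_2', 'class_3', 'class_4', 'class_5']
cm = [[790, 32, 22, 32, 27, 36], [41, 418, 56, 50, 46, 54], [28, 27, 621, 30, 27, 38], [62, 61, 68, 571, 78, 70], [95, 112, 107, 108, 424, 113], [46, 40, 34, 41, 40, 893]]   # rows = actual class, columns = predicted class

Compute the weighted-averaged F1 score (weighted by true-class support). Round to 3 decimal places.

0.689

Per-class F1 score (2·TP/(2·TP+FP+FN)):
  class_0: TP=790, FP=41+28+62+95+46=272, FN=32+22+32+27+36=149 → 1580/2001 = 0.7896
  class_1: TP=418, FP=32+27+61+112+40=272, FN=41+56+50+46+54=247 → 836/1355 = 0.6170
  class_2: TP=621, FP=22+56+68+107+34=287, FN=28+27+30+27+38=150 → 1242/1679 = 0.7397
  class_3: TP=571, FP=32+50+30+108+41=261, FN=62+61+68+78+70=339 → 1142/1742 = 0.6556
  class_4: TP=424, FP=27+46+27+78+40=218, FN=95+112+107+108+113=535 → 848/1601 = 0.5297
  class_5: TP=893, FP=36+54+38+70+113=311, FN=46+40+34+41+40=201 → 1786/2298 = 0.7772
Weighted-F1 score = Σ (supportᵢ/N)·F1 scoreᵢ with N=5338: (939/5338)·0.7896 + (665/5338)·0.6170 + (771/5338)·0.7397 + (910/5338)·0.6556 + (959/5338)·0.5297 + (1094/5338)·0.7772 = 0.689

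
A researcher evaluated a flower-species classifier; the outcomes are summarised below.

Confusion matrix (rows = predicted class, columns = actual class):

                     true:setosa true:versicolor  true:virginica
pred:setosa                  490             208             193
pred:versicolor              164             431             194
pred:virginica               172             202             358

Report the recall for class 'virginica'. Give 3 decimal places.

0.481

Take TP from the diagonal, FP from the rest of the 'virginica' prediction marginal, FN from the rest of the 'virginica' actual marginal.
recall = TP/(TP+FN).
virginica: TP=358, FN=193+194=387 → 358/745 = 0.4805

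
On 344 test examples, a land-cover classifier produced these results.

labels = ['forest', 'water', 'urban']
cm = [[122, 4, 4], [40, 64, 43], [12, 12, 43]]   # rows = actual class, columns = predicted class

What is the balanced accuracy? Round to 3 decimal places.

Balanced accuracy = mean of per-class recall.
  forest: recall = 122/130 = 0.9385
  water: recall = 64/147 = 0.4354
  urban: recall = 43/67 = 0.6418
Mean = (0.9385 + 0.4354 + 0.6418) / 3 = 0.672

0.672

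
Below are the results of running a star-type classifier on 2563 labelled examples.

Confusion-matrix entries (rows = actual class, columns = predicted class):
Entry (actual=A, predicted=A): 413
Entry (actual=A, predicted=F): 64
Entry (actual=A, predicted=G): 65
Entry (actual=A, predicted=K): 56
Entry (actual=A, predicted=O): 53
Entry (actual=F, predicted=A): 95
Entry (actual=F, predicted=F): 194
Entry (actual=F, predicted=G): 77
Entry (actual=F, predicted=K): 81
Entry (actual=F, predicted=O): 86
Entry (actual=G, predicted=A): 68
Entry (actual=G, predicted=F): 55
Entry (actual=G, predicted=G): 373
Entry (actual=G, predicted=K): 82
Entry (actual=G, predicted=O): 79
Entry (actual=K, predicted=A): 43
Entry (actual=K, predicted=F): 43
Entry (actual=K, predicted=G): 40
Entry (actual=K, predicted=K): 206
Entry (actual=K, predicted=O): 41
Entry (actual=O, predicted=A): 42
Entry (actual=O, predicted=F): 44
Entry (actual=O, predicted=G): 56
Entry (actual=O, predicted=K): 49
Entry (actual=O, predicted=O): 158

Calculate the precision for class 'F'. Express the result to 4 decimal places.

0.4850

precision = TP/(TP+FP).
F: TP=194, FP=64+55+43+44=206 → 194/400 = 0.48500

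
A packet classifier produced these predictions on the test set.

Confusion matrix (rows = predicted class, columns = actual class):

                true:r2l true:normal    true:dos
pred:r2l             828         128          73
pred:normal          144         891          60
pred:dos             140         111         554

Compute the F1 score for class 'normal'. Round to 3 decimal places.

0.801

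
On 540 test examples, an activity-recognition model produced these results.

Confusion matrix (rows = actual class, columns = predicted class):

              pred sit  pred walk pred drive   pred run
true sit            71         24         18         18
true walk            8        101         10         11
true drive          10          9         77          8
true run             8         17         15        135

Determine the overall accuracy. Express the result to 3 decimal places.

Accuracy = trace / total = (71+101+77+135=384) / 540 = 384/540 = 0.711

0.711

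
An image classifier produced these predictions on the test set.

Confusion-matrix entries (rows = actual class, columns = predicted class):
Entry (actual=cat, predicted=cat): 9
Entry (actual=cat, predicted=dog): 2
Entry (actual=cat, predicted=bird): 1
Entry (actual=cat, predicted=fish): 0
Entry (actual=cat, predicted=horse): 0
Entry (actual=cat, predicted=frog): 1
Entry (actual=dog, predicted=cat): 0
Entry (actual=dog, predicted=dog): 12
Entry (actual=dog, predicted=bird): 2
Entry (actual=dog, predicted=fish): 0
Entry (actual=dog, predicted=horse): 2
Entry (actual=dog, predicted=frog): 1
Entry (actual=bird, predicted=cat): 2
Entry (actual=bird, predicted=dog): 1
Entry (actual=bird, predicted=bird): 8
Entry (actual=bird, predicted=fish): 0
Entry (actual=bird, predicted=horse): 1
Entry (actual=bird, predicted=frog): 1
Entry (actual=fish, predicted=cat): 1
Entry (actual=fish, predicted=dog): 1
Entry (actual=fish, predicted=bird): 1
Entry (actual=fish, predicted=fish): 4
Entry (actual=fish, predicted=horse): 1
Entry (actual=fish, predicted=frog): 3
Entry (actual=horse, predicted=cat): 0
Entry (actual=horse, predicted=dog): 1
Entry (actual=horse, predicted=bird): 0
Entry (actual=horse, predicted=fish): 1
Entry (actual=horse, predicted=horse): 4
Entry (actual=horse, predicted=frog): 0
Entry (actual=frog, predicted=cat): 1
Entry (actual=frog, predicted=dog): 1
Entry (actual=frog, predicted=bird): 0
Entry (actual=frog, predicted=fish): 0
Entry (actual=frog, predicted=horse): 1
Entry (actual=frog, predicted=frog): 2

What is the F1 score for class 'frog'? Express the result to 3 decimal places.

0.308

F1 score = 2·TP/(2·TP+FP+FN).
frog: TP=2, FP=1+1+1+3+0=6, FN=1+1+0+0+1=3 → 4/13 = 0.3077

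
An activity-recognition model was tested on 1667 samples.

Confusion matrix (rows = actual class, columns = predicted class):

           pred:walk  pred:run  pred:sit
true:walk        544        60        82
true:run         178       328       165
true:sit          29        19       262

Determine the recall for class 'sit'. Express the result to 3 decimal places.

0.845

Take TP from the diagonal, FP from the rest of the 'sit' prediction marginal, FN from the rest of the 'sit' actual marginal.
recall = TP/(TP+FN).
sit: TP=262, FN=29+19=48 → 262/310 = 0.8452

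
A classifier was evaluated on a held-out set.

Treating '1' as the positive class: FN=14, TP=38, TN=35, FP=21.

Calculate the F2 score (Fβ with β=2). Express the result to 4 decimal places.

0.7116

Fβ = (1+β²)·TP / ((1+β²)·TP + β²·FN + FP), with β²=4
= 5·38 / (5·38 + 4·14 + 21) = 0.7116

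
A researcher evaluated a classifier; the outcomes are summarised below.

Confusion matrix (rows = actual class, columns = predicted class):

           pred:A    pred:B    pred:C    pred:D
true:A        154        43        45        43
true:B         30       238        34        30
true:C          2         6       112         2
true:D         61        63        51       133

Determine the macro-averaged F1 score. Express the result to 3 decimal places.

0.602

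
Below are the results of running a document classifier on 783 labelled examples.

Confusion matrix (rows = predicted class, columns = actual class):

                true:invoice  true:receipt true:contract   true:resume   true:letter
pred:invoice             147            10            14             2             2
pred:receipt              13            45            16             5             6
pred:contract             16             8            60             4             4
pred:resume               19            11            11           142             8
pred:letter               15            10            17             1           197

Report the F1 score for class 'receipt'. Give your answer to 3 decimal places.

One-vs-rest for 'receipt': TP = diagonal; FP = other classes predicted 'receipt'; FN = 'receipt' predicted as other.
F1 score = 2·TP/(2·TP+FP+FN).
receipt: TP=45, FP=13+16+5+6=40, FN=10+8+11+10=39 → 90/169 = 0.5325

0.533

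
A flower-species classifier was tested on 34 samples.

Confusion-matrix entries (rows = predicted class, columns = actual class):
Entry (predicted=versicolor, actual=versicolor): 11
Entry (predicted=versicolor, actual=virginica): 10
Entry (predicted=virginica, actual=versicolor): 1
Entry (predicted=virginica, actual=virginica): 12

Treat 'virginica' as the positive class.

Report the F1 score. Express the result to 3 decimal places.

0.686

Precision = TP/(TP+FP) = 12/13 = 0.9231
Recall = TP/(TP+FN) = 12/22 = 0.5455
F1 = 2·TP/(2·TP+FP+FN) = 24/35 = 0.686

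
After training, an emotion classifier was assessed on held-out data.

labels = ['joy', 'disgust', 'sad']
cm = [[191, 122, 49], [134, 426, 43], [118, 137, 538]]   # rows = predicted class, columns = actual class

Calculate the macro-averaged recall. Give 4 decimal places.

0.6357

Per-class recall (TP/(TP+FN)):
  joy: TP=191, FN=134+118=252 → 191/443 = 0.43115
  disgust: TP=426, FN=122+137=259 → 426/685 = 0.62190
  sad: TP=538, FN=49+43=92 → 538/630 = 0.85397
Macro-recall = mean = (0.43115 + 0.62190 + 0.85397) / 3 = 0.6357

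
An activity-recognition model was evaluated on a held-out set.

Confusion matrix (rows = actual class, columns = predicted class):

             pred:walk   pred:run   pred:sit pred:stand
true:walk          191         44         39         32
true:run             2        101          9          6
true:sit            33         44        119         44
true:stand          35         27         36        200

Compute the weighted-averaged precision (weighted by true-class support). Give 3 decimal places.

0.656

Per-class precision (TP/(TP+FP)):
  walk: TP=191, FP=2+33+35=70 → 191/261 = 0.7318
  run: TP=101, FP=44+44+27=115 → 101/216 = 0.4676
  sit: TP=119, FP=39+9+36=84 → 119/203 = 0.5862
  stand: TP=200, FP=32+6+44=82 → 200/282 = 0.7092
Weighted-precision = Σ (supportᵢ/N)·precisionᵢ with N=962: (306/962)·0.7318 + (118/962)·0.4676 + (240/962)·0.5862 + (298/962)·0.7092 = 0.656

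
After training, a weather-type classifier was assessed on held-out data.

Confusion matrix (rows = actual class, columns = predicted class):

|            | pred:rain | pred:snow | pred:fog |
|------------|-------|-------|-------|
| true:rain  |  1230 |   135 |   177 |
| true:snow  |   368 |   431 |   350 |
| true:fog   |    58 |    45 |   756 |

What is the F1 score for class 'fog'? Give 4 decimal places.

Take TP from the diagonal, FP from the rest of the 'fog' prediction marginal, FN from the rest of the 'fog' actual marginal.
F1 score = 2·TP/(2·TP+FP+FN).
fog: TP=756, FP=177+350=527, FN=58+45=103 → 1512/2142 = 0.70588

0.7059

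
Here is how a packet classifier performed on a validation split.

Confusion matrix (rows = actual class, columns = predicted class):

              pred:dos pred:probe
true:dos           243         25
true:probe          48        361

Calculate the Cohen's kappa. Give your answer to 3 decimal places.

0.778

Observed agreement pₒ = trace/N = 604/677 = 0.8922
Expected agreement pₑ = Σ (rowᵢ·colᵢ)/N² = (268·291 + 409·386)/677² = 0.5146
κ = (pₒ − pₑ)/(1 − pₑ) = (0.8922 − 0.5146)/(1 − 0.5146) = 0.778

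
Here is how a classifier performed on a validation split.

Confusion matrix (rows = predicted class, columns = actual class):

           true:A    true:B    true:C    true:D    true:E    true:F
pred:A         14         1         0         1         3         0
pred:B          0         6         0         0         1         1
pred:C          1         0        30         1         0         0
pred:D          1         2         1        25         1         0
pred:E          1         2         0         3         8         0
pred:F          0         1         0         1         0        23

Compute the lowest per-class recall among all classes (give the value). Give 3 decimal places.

0.500

Per-class recall (TP/(TP+FN)):
  A: TP=14, FN=0+1+1+1+0=3 → 14/17 = 0.8235
  B: TP=6, FN=1+0+2+2+1=6 → 6/12 = 0.5000
  C: TP=30, FN=0+0+1+0+0=1 → 30/31 = 0.9677
  D: TP=25, FN=1+0+1+3+1=6 → 25/31 = 0.8065
  E: TP=8, FN=3+1+0+1+0=5 → 8/13 = 0.6154
  F: TP=23, FN=0+1+0+0+0=1 → 23/24 = 0.9583
Lowest is class 'B' with recall = 0.500.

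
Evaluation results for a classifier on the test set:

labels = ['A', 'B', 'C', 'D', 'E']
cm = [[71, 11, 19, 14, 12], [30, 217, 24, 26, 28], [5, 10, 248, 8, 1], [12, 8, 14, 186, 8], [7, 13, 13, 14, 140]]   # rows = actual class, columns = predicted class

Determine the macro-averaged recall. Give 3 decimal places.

0.741

Per-class recall (TP/(TP+FN)):
  A: TP=71, FN=11+19+14+12=56 → 71/127 = 0.5591
  B: TP=217, FN=30+24+26+28=108 → 217/325 = 0.6677
  C: TP=248, FN=5+10+8+1=24 → 248/272 = 0.9118
  D: TP=186, FN=12+8+14+8=42 → 186/228 = 0.8158
  E: TP=140, FN=7+13+13+14=47 → 140/187 = 0.7487
Macro-recall = mean = (0.5591 + 0.6677 + 0.9118 + 0.8158 + 0.7487) / 5 = 0.741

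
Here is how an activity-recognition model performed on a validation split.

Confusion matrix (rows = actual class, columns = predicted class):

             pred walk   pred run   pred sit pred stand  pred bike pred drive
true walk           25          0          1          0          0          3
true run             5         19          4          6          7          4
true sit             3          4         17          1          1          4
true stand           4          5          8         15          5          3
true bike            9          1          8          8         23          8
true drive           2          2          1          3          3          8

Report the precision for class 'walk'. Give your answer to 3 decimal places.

One-vs-rest for 'walk': TP = diagonal; FP = other classes predicted 'walk'; FN = 'walk' predicted as other.
precision = TP/(TP+FP).
walk: TP=25, FP=5+3+4+9+2=23 → 25/48 = 0.5208

0.521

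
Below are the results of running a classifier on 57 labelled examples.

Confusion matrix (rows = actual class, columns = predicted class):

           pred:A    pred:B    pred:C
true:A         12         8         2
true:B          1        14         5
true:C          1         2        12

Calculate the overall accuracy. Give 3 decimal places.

0.667

Accuracy = trace / total = (12+14+12=38) / 57 = 38/57 = 0.667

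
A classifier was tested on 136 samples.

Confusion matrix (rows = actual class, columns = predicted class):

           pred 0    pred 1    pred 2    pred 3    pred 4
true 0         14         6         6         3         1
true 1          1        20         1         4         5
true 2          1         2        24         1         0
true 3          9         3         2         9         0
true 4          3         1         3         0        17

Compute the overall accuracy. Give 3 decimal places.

0.618

Accuracy = trace / total = (14+20+24+9+17=84) / 136 = 84/136 = 0.618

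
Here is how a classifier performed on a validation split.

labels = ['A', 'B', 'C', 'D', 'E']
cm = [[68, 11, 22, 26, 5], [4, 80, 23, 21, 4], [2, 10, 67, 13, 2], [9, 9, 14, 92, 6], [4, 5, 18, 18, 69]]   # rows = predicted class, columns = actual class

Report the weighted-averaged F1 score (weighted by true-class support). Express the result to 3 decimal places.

Per-class F1 score (2·TP/(2·TP+FP+FN)):
  A: TP=68, FP=11+22+26+5=64, FN=4+2+9+4=19 → 136/219 = 0.6210
  B: TP=80, FP=4+23+21+4=52, FN=11+10+9+5=35 → 160/247 = 0.6478
  C: TP=67, FP=2+10+13+2=27, FN=22+23+14+18=77 → 134/238 = 0.5630
  D: TP=92, FP=9+9+14+6=38, FN=26+21+13+18=78 → 184/300 = 0.6133
  E: TP=69, FP=4+5+18+18=45, FN=5+4+2+6=17 → 138/200 = 0.6900
Weighted-F1 score = Σ (supportᵢ/N)·F1 scoreᵢ with N=602: (87/602)·0.6210 + (115/602)·0.6478 + (144/602)·0.5630 + (170/602)·0.6133 + (86/602)·0.6900 = 0.620

0.620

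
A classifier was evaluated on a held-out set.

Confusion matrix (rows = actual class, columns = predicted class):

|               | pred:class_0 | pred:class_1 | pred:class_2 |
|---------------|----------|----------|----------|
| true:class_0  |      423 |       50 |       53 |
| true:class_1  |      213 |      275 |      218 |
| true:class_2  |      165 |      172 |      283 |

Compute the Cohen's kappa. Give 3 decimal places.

0.303

Observed agreement pₒ = trace/N = 981/1852 = 0.5297
Expected agreement pₑ = Σ (rowᵢ·colᵢ)/N² = (526·801 + 706·497 + 620·554)/1852² = 0.3253
κ = (pₒ − pₑ)/(1 − pₑ) = (0.5297 − 0.3253)/(1 − 0.3253) = 0.303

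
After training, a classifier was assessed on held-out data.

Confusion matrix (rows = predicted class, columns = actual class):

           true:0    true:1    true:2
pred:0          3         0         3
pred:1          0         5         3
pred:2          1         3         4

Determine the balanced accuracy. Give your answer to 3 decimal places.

0.592

Balanced accuracy = mean of per-class recall.
  0: recall = 3/4 = 0.7500
  1: recall = 5/8 = 0.6250
  2: recall = 4/10 = 0.4000
Mean = (0.7500 + 0.6250 + 0.4000) / 3 = 0.592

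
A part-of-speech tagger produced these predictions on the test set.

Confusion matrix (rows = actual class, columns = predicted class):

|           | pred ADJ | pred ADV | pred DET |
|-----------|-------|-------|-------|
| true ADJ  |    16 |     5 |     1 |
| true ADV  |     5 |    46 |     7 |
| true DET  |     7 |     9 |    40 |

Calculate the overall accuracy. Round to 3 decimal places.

Accuracy = trace / total = (16+46+40=102) / 136 = 102/136 = 0.750

0.750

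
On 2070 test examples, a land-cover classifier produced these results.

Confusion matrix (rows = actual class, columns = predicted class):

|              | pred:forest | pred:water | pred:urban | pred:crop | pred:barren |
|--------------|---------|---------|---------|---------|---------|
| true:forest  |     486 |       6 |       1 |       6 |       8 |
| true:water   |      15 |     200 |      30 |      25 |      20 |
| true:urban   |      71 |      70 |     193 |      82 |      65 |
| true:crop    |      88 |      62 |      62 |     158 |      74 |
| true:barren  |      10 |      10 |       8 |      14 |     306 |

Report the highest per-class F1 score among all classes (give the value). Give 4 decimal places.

0.8258

Per-class F1 score (2·TP/(2·TP+FP+FN)):
  forest: TP=486, FP=15+71+88+10=184, FN=6+1+6+8=21 → 972/1177 = 0.82583
  water: TP=200, FP=6+70+62+10=148, FN=15+30+25+20=90 → 400/638 = 0.62696
  urban: TP=193, FP=1+30+62+8=101, FN=71+70+82+65=288 → 386/775 = 0.49806
  crop: TP=158, FP=6+25+82+14=127, FN=88+62+62+74=286 → 316/729 = 0.43347
  barren: TP=306, FP=8+20+65+74=167, FN=10+10+8+14=42 → 612/821 = 0.74543
Highest is class 'forest' with F1 score = 0.8258.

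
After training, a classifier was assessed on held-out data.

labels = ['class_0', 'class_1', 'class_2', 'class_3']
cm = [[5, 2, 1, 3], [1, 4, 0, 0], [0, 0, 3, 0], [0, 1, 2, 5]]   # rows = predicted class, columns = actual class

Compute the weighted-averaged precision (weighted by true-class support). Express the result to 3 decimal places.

Per-class precision (TP/(TP+FP)):
  class_0: TP=5, FP=2+1+3=6 → 5/11 = 0.4545
  class_1: TP=4, FP=1+0+0=1 → 4/5 = 0.8000
  class_2: TP=3, FP=0+0+0=0 → 3/3 = 1.0000
  class_3: TP=5, FP=0+1+2=3 → 5/8 = 0.6250
Weighted-precision = Σ (supportᵢ/N)·precisionᵢ with N=27: (6/27)·0.4545 + (7/27)·0.8000 + (6/27)·1.0000 + (8/27)·0.6250 = 0.716

0.716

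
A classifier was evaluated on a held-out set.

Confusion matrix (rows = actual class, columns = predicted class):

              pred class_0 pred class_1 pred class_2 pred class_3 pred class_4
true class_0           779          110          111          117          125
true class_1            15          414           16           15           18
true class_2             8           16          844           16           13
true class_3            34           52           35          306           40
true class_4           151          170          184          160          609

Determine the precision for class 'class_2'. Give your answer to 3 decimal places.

Treat 'class_2' as positive and all other classes as negative.
precision = TP/(TP+FP).
class_2: TP=844, FP=111+16+35+184=346 → 844/1190 = 0.7092

0.709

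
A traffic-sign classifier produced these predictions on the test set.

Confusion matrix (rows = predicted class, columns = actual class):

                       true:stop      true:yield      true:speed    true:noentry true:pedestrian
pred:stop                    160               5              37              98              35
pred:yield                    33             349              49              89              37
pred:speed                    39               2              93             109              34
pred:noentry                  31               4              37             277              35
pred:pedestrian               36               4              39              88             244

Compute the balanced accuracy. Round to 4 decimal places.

0.5823

Balanced accuracy = mean of per-class recall.
  stop: recall = 160/299 = 0.53512
  yield: recall = 349/364 = 0.95879
  speed: recall = 93/255 = 0.36471
  noentry: recall = 277/661 = 0.41906
  pedestrian: recall = 244/385 = 0.63377
Mean = (0.53512 + 0.95879 + 0.36471 + 0.41906 + 0.63377) / 5 = 0.5823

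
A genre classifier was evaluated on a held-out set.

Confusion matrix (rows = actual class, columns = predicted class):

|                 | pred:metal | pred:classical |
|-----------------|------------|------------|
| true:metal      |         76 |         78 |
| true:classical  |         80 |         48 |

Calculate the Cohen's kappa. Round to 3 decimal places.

Observed agreement pₒ = trace/N = 124/282 = 0.4397
Expected agreement pₑ = Σ (rowᵢ·colᵢ)/N² = (154·156 + 128·126)/282² = 0.5049
κ = (pₒ − pₑ)/(1 − pₑ) = (0.4397 − 0.5049)/(1 − 0.5049) = -0.132

-0.132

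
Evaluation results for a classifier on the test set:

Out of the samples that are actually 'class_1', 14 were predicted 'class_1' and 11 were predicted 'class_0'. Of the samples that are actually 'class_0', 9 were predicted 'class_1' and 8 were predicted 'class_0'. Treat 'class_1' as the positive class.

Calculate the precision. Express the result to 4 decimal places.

Precision = TP/(TP+FP) = 14/(14+9) = 14/23 = 0.6087

0.6087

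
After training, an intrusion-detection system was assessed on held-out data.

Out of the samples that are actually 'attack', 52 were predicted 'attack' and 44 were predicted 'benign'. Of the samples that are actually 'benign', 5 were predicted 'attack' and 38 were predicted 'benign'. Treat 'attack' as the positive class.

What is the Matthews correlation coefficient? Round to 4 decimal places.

0.3998

MCC = (TP·TN − FP·FN) / √((TP+FP)(TP+FN)(TN+FP)(TN+FN))
Numerator = 52·38 − 5·44 = 1756
Denominator = √(57·96·43·82) = √19294272 = 4392.5246
MCC = 1756 / 4392.5246 = 0.3998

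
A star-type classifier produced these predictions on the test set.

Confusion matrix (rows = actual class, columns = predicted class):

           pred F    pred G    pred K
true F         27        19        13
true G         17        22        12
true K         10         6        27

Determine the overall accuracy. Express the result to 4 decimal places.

Accuracy = trace / total = (27+22+27=76) / 153 = 76/153 = 0.4967

0.4967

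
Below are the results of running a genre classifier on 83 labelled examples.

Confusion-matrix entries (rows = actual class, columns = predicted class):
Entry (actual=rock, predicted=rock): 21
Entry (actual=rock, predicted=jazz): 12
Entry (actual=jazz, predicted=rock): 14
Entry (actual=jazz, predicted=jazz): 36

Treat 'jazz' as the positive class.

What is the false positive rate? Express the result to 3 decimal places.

0.364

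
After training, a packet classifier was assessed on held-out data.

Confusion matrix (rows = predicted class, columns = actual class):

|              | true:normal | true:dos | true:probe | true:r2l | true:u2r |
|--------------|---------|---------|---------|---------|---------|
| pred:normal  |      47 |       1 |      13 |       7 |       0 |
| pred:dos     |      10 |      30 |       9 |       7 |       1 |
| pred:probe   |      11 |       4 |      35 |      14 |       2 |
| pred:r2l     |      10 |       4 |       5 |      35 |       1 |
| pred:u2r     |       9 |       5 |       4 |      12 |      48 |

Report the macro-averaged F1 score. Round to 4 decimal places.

0.6015

Per-class F1 score (2·TP/(2·TP+FP+FN)):
  normal: TP=47, FP=1+13+7+0=21, FN=10+11+10+9=40 → 94/155 = 0.60645
  dos: TP=30, FP=10+9+7+1=27, FN=1+4+4+5=14 → 60/101 = 0.59406
  probe: TP=35, FP=11+4+14+2=31, FN=13+9+5+4=31 → 70/132 = 0.53030
  r2l: TP=35, FP=10+4+5+1=20, FN=7+7+14+12=40 → 70/130 = 0.53846
  u2r: TP=48, FP=9+5+4+12=30, FN=0+1+2+1=4 → 96/130 = 0.73846
Macro-F1 score = mean = (0.60645 + 0.59406 + 0.53030 + 0.53846 + 0.73846) / 5 = 0.6015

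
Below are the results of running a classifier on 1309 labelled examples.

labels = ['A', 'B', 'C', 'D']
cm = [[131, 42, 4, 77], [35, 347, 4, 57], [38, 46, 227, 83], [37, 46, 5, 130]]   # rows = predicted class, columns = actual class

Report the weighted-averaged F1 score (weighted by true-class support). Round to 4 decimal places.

Per-class F1 score (2·TP/(2·TP+FP+FN)):
  A: TP=131, FP=42+4+77=123, FN=35+38+37=110 → 262/495 = 0.52929
  B: TP=347, FP=35+4+57=96, FN=42+46+46=134 → 694/924 = 0.75108
  C: TP=227, FP=38+46+83=167, FN=4+4+5=13 → 454/634 = 0.71609
  D: TP=130, FP=37+46+5=88, FN=77+57+83=217 → 260/565 = 0.46018
Weighted-F1 score = Σ (supportᵢ/N)·F1 scoreᵢ with N=1309: (241/1309)·0.52929 + (481/1309)·0.75108 + (240/1309)·0.71609 + (347/1309)·0.46018 = 0.6267

0.6267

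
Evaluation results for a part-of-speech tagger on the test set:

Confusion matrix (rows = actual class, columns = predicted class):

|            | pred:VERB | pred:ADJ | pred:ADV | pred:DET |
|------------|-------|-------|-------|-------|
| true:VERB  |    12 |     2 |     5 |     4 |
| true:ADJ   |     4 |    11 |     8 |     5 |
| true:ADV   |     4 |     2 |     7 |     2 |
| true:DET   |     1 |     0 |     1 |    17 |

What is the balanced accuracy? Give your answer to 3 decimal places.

Balanced accuracy = mean of per-class recall.
  VERB: recall = 12/23 = 0.5217
  ADJ: recall = 11/28 = 0.3929
  ADV: recall = 7/15 = 0.4667
  DET: recall = 17/19 = 0.8947
Mean = (0.5217 + 0.3929 + 0.4667 + 0.8947) / 4 = 0.569

0.569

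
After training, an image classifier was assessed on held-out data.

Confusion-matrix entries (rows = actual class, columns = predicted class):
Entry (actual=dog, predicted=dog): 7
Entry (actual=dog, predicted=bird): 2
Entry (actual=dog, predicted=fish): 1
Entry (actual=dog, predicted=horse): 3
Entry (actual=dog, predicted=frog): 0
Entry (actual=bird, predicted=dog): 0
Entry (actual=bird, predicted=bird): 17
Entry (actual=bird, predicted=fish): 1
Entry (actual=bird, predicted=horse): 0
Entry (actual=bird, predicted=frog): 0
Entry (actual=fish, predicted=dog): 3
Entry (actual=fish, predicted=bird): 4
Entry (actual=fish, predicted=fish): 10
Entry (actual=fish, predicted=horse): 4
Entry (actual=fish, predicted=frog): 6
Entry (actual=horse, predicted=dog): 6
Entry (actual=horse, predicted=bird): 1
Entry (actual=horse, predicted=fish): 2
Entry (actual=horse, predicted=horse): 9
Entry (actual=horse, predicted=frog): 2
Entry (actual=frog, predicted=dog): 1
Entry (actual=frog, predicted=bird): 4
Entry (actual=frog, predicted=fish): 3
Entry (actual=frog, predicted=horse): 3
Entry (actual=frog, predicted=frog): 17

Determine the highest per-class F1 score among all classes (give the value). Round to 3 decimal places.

Per-class F1 score (2·TP/(2·TP+FP+FN)):
  dog: TP=7, FP=0+3+6+1=10, FN=2+1+3+0=6 → 14/30 = 0.4667
  bird: TP=17, FP=2+4+1+4=11, FN=0+1+0+0=1 → 34/46 = 0.7391
  fish: TP=10, FP=1+1+2+3=7, FN=3+4+4+6=17 → 20/44 = 0.4545
  horse: TP=9, FP=3+0+4+3=10, FN=6+1+2+2=11 → 18/39 = 0.4615
  frog: TP=17, FP=0+0+6+2=8, FN=1+4+3+3=11 → 34/53 = 0.6415
Highest is class 'bird' with F1 score = 0.739.

0.739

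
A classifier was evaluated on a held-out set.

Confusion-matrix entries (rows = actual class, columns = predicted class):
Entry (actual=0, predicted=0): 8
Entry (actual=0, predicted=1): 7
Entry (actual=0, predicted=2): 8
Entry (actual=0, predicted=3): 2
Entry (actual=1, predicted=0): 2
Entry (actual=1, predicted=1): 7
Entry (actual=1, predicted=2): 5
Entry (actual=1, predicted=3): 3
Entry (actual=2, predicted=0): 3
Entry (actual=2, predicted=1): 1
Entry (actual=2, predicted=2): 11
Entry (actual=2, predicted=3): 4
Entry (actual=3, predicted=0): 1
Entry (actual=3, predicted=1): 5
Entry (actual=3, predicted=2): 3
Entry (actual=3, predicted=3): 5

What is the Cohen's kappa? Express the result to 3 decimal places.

Observed agreement pₒ = trace/N = 31/75 = 0.4133
Expected agreement pₑ = Σ (rowᵢ·colᵢ)/N² = (25·14 + 17·20 + 19·27 + 14·14)/75² = 0.2487
κ = (pₒ − pₑ)/(1 − pₑ) = (0.4133 − 0.2487)/(1 − 0.2487) = 0.219

0.219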